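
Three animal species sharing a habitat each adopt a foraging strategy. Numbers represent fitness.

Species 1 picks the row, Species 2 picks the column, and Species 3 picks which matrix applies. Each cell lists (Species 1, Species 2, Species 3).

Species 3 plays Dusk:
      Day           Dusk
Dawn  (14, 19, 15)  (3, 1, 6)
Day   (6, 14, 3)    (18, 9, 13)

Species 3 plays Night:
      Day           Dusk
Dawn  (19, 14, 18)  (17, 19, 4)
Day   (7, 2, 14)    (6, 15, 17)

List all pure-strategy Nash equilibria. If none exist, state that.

For each strategy profile, look for a profitable unilateral deviation.
(Dawn, Day, Dusk): Species 3 can switch to Night (15 → 18). Not NE.
(Dawn, Day, Night): Species 2 can switch to Dusk (14 → 19). Not NE.
(Dawn, Dusk, Dusk): Species 1 can switch to Day (3 → 18). Not NE.
(Dawn, Dusk, Night): Species 3 can switch to Dusk (4 → 6). Not NE.
(Day, Day, Dusk): Species 1 can switch to Dawn (6 → 14). Not NE.
(Day, Day, Night): Species 1 can switch to Dawn (7 → 19). Not NE.
(The remaining 2 profiles each have a profitable deviation by the same check.)

There is no pure-strategy Nash equilibrium.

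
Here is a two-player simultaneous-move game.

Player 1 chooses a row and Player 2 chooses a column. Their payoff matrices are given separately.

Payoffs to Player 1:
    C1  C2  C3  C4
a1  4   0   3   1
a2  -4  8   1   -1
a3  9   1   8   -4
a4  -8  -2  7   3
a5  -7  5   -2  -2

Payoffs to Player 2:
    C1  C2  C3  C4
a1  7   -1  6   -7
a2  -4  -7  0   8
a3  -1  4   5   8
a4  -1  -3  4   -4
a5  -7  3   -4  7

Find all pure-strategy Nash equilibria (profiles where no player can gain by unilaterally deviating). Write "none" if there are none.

(a1, C1): Player 1 can switch to a3 (4 → 9). Not NE.
(a1, C2): Player 1 can switch to a2 (0 → 8). Not NE.
(a1, C3): Player 1 can switch to a3 (3 → 8). Not NE.
(a1, C4): Player 1 can switch to a4 (1 → 3). Not NE.
(a2, C1): Player 1 can switch to a1 (-4 → 4). Not NE.
(a2, C2): Player 2 can switch to C1 (-7 → -4). Not NE.
(The remaining 14 profiles each have a profitable deviation by the same check.)

none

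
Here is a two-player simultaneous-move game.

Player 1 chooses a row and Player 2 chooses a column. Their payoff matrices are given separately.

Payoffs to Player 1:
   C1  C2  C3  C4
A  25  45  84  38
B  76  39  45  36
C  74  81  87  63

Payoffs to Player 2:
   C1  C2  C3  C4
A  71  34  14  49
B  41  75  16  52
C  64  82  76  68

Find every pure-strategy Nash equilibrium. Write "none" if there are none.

For each player, find the best response to each opponent profile; mutual best responses are the pure NE.
Player 1 against C1: payoffs 25, 76, 74 → best response B.
Player 1 against C2: payoffs 45, 39, 81 → best response C.
Player 1 against C3: payoffs 84, 45, 87 → best response C.
Player 1 against C4: payoffs 38, 36, 63 → best response C.
Player 2 against A: payoffs 71, 34, 14, 49 → best response C1.
Player 2 against B: payoffs 41, 75, 16, 52 → best response C2.
Player 2 against C: payoffs 64, 82, 76, 68 → best response C2.
Mutual best responses: (C, C2).

(C, C2)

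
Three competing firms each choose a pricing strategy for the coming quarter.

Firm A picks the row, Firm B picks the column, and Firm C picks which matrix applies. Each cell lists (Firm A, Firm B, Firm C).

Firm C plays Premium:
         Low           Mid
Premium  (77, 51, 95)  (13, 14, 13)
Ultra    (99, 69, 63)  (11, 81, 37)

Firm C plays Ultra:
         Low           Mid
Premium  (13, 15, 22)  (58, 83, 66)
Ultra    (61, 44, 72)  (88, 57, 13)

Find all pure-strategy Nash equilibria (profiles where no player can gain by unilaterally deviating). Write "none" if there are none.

Mark each player's best response to every combination of opponents' strategies; a profile where every player is best-responding is a pure Nash equilibrium.
Firm A against (Low, Premium): payoffs 77, 99 → best response Ultra.
Firm A against (Low, Ultra): payoffs 13, 61 → best response Ultra.
Firm A against (Mid, Premium): payoffs 13, 11 → best response Premium.
Firm A against (Mid, Ultra): payoffs 58, 88 → best response Ultra.
Firm B against (Premium, Premium): payoffs 51, 14 → best response Low.
Firm B against (Premium, Ultra): payoffs 15, 83 → best response Mid.
Firm B against (Ultra, Premium): payoffs 69, 81 → best response Mid.
Firm B against (Ultra, Ultra): payoffs 44, 57 → best response Mid.
Firm C against (Premium, Low): payoffs 95, 22 → best response Premium.
Firm C against (Premium, Mid): payoffs 13, 66 → best response Ultra.
Firm C against (Ultra, Low): payoffs 63, 72 → best response Ultra.
Firm C against (Ultra, Mid): payoffs 37, 13 → best response Premium.
No profile is a mutual best response for all players.

none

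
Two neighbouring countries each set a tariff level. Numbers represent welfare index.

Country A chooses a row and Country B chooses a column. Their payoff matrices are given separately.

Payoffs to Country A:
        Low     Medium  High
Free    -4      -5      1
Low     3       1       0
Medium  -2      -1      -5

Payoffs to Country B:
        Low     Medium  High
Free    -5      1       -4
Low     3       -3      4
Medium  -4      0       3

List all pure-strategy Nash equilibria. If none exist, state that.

There is no pure-strategy Nash equilibrium.

(Free, Low): Country A can switch to Low (-4 → 3). Not NE.
(Free, Medium): Country A can switch to Low (-5 → 1). Not NE.
(Free, High): Country B can switch to Medium (-4 → 1). Not NE.
(Low, Low): Country B can switch to High (3 → 4). Not NE.
(Low, Medium): Country B can switch to Low (-3 → 3). Not NE.
(Low, High): Country A can switch to Free (0 → 1). Not NE.
(Medium, Low): Country A can switch to Low (-2 → 3). Not NE.
(Medium, Medium): Country A can switch to Low (-1 → 1). Not NE.
(The remaining 1 profile has a profitable deviation by the same check.)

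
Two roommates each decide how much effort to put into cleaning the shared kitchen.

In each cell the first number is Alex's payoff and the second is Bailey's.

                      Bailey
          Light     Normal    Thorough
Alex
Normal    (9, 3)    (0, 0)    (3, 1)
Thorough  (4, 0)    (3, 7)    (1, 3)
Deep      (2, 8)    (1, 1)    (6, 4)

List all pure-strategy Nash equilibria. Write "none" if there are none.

The pure Nash equilibria are (Normal, Light), (Thorough, Normal).

(Normal, Light): Alex gets 9, best alternative 4; Bailey gets 3, best alternative 1. No profitable deviation — NE.
(Normal, Normal): Alex can switch to Thorough (0 → 3). Not NE.
(Normal, Thorough): Alex can switch to Deep (3 → 6). Not NE.
(Thorough, Light): Alex can switch to Normal (4 → 9). Not NE.
(Thorough, Normal): Alex gets 3, best alternative 1; Bailey gets 7, best alternative 3. No profitable deviation — NE.
(Thorough, Thorough): Alex can switch to Normal (1 → 3). Not NE.
(Deep, Light): Alex can switch to Normal (2 → 9). Not NE.
(Deep, Normal): Alex can switch to Thorough (1 → 3). Not NE.
(Deep, Thorough): Bailey can switch to Light (4 → 8). Not NE.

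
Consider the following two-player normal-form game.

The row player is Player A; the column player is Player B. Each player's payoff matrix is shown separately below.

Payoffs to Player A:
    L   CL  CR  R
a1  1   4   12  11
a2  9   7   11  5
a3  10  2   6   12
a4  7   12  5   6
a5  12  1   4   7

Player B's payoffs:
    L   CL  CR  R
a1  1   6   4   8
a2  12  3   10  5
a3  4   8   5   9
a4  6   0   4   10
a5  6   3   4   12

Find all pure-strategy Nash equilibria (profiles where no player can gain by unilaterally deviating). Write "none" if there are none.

(a3, R)

(a1, L): Player A can switch to a2 (1 → 9). Not NE.
(a1, CL): Player A can switch to a2 (4 → 7). Not NE.
(a1, CR): Player B can switch to CL (4 → 6). Not NE.
(a1, R): Player A can switch to a3 (11 → 12). Not NE.
(a2, L): Player A can switch to a3 (9 → 10). Not NE.
(a2, CL): Player A can switch to a4 (7 → 12). Not NE.
(a2, CR): Player A can switch to a1 (11 → 12). Not NE.
(a2, R): Player A can switch to a1 (5 → 11). Not NE.
(a3, R): Player A gets 12, best alternative 11; Player B gets 9, best alternative 8. No profitable deviation — NE.
(The remaining 11 profiles each have a profitable deviation by the same check.)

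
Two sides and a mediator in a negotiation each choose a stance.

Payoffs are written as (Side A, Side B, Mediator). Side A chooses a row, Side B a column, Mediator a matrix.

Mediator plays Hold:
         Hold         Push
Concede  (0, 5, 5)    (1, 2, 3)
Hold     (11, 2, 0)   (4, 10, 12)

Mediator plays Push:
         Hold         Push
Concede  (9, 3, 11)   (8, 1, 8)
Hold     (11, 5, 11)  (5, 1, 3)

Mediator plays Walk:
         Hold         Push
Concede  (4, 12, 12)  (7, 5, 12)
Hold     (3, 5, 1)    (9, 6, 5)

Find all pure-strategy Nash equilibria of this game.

(Concede, Hold, Walk), (Hold, Hold, Push), (Hold, Push, Hold)

Side A against (Hold, Hold): payoffs 0, 11 → best response Hold.
Side A against (Hold, Push): payoffs 9, 11 → best response Hold.
Side A against (Hold, Walk): payoffs 4, 3 → best response Concede.
Side A against (Push, Hold): payoffs 1, 4 → best response Hold.
Side A against (Push, Push): payoffs 8, 5 → best response Concede.
Side A against (Push, Walk): payoffs 7, 9 → best response Hold.
Side B against (Concede, Hold): payoffs 5, 2 → best response Hold.
Side B against (Concede, Push): payoffs 3, 1 → best response Hold.
Side B against (Concede, Walk): payoffs 12, 5 → best response Hold.
Side B against (Hold, Hold): payoffs 2, 10 → best response Push.
Side B against (Hold, Push): payoffs 5, 1 → best response Hold.
Side B against (Hold, Walk): payoffs 5, 6 → best response Push.
Mediator against (Concede, Hold): payoffs 5, 11, 12 → best response Walk.
Mediator against (Concede, Push): payoffs 3, 8, 12 → best response Walk.
Mediator against (Hold, Hold): payoffs 0, 11, 1 → best response Push.
Mediator against (Hold, Push): payoffs 12, 3, 5 → best response Hold.
Mutual best responses: (Concede, Hold, Walk); (Hold, Hold, Push); (Hold, Push, Hold).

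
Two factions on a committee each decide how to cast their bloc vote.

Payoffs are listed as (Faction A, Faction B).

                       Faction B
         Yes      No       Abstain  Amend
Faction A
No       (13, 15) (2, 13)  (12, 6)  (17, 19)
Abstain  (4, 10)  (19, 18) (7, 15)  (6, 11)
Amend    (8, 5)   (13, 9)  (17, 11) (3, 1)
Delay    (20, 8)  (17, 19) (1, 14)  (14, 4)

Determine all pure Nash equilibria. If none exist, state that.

Faction A against Yes: payoffs 13, 4, 8, 20 → best response Delay.
Faction A against No: payoffs 2, 19, 13, 17 → best response Abstain.
Faction A against Abstain: payoffs 12, 7, 17, 1 → best response Amend.
Faction A against Amend: payoffs 17, 6, 3, 14 → best response No.
Faction B against No: payoffs 15, 13, 6, 19 → best response Amend.
Faction B against Abstain: payoffs 10, 18, 15, 11 → best response No.
Faction B against Amend: payoffs 5, 9, 11, 1 → best response Abstain.
Faction B against Delay: payoffs 8, 19, 14, 4 → best response No.
Mutual best responses: (No, Amend); (Abstain, No); (Amend, Abstain).

Pure-strategy Nash equilibria: (No, Amend); (Abstain, No); (Amend, Abstain)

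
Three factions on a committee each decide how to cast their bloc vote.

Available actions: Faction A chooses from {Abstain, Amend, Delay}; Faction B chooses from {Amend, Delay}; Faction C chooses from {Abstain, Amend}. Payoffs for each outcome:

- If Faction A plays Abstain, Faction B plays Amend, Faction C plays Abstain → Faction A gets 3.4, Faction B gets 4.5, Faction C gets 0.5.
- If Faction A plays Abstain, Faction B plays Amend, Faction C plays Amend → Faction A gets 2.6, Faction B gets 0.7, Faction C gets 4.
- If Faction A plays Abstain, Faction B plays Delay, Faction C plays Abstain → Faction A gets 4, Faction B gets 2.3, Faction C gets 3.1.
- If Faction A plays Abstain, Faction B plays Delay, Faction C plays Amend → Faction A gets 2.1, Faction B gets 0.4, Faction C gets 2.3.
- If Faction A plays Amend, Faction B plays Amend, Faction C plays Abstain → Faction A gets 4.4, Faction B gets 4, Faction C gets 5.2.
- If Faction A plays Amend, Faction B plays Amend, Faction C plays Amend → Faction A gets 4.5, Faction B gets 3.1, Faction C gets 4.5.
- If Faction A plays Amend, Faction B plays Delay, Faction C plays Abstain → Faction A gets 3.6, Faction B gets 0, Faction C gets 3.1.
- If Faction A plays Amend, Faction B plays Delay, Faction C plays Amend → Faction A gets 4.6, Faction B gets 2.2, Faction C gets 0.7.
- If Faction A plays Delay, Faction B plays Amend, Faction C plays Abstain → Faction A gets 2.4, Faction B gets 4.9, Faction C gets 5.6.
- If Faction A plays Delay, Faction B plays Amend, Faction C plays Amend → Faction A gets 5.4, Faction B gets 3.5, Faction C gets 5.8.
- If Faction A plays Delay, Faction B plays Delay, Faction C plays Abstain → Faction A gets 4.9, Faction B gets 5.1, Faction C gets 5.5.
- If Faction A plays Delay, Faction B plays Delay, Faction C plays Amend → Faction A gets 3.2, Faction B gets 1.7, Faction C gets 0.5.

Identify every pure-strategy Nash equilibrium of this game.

The pure Nash equilibria are (Amend, Amend, Abstain); (Delay, Amend, Amend); (Delay, Delay, Abstain).

For each player, find the best response to each opponent profile; mutual best responses are the pure NE.
Faction A against (Amend, Abstain): payoffs 3.4, 4.4, 2.4 → best response Amend.
Faction A against (Amend, Amend): payoffs 2.6, 4.5, 5.4 → best response Delay.
Faction A against (Delay, Abstain): payoffs 4, 3.6, 4.9 → best response Delay.
Faction A against (Delay, Amend): payoffs 2.1, 4.6, 3.2 → best response Amend.
Faction B against (Abstain, Abstain): payoffs 4.5, 2.3 → best response Amend.
Faction B against (Abstain, Amend): payoffs 0.7, 0.4 → best response Amend.
Faction B against (Amend, Abstain): payoffs 4, 0 → best response Amend.
Faction B against (Amend, Amend): payoffs 3.1, 2.2 → best response Amend.
Faction B against (Delay, Abstain): payoffs 4.9, 5.1 → best response Delay.
Faction B against (Delay, Amend): payoffs 3.5, 1.7 → best response Amend.
Faction C against (Abstain, Amend): payoffs 0.5, 4 → best response Amend.
Faction C against (Abstain, Delay): payoffs 3.1, 2.3 → best response Abstain.
Faction C against (Amend, Amend): payoffs 5.2, 4.5 → best response Abstain.
Faction C against (Amend, Delay): payoffs 3.1, 0.7 → best response Abstain.
Faction C against (Delay, Amend): payoffs 5.6, 5.8 → best response Amend.
Faction C against (Delay, Delay): payoffs 5.5, 0.5 → best response Abstain.
Mutual best responses: (Amend, Amend, Abstain); (Delay, Amend, Amend); (Delay, Delay, Abstain).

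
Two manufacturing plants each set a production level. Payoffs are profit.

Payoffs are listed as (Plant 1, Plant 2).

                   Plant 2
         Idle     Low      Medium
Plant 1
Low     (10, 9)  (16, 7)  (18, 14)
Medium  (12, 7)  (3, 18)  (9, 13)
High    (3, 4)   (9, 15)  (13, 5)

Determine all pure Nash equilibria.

(Low, Medium)

(Low, Idle): Plant 1 can switch to Medium (10 → 12). Not NE.
(Low, Low): Plant 2 can switch to Idle (7 → 9). Not NE.
(Low, Medium): Plant 1 gets 18, best alternative 13; Plant 2 gets 14, best alternative 9. No profitable deviation — NE.
(Medium, Idle): Plant 2 can switch to Low (7 → 18). Not NE.
(Medium, Low): Plant 1 can switch to Low (3 → 16). Not NE.
(Medium, Medium): Plant 1 can switch to Low (9 → 18). Not NE.
(High, Idle): Plant 1 can switch to Low (3 → 10). Not NE.
(The remaining 2 profiles each have a profitable deviation by the same check.)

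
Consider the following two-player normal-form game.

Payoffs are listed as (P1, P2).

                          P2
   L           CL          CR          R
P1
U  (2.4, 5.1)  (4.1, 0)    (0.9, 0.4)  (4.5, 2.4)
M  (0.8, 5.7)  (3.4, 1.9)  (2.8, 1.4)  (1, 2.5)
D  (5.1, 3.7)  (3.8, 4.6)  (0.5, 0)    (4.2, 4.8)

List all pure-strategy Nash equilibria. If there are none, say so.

none

P1 against L: payoffs 2.4, 0.8, 5.1 → best response D.
P1 against CL: payoffs 4.1, 3.4, 3.8 → best response U.
P1 against CR: payoffs 0.9, 2.8, 0.5 → best response M.
P1 against R: payoffs 4.5, 1, 4.2 → best response U.
P2 against U: payoffs 5.1, 0, 0.4, 2.4 → best response L.
P2 against M: payoffs 5.7, 1.9, 1.4, 2.5 → best response L.
P2 against D: payoffs 3.7, 4.6, 0, 4.8 → best response R.
No profile is a mutual best response for all players.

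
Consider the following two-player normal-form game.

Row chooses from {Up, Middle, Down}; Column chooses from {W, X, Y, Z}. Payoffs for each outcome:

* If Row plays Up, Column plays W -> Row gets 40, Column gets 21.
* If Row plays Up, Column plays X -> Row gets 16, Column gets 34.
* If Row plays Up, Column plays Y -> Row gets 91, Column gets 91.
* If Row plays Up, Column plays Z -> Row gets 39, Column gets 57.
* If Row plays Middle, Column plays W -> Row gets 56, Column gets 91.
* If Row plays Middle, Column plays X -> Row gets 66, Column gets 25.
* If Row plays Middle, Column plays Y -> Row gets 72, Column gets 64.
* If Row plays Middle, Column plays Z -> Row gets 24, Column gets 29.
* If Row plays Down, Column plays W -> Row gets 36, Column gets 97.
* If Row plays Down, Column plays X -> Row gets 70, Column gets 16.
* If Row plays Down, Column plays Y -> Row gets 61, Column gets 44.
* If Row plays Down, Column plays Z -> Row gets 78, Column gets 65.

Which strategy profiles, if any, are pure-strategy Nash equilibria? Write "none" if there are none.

(Up, W): Row can switch to Middle (40 → 56). Not NE.
(Up, X): Row can switch to Middle (16 → 66). Not NE.
(Up, Y): Row gets 91, best alternative 72; Column gets 91, best alternative 57. No profitable deviation — NE.
(Up, Z): Row can switch to Down (39 → 78). Not NE.
(Middle, W): Row gets 56, best alternative 40; Column gets 91, best alternative 64. No profitable deviation — NE.
(Middle, X): Row can switch to Down (66 → 70). Not NE.
(Middle, Y): Row can switch to Up (72 → 91). Not NE.
(Middle, Z): Row can switch to Up (24 → 39). Not NE.
(The remaining 4 profiles each have a profitable deviation by the same check.)

The pure Nash equilibria are (Up, Y); (Middle, W).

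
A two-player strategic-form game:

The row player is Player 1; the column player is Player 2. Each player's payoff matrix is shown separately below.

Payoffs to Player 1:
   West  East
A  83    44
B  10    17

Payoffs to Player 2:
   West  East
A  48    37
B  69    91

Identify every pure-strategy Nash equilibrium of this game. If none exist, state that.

(A, West)

Player 1 against West: payoffs 83, 10 → best response A.
Player 1 against East: payoffs 44, 17 → best response A.
Player 2 against A: payoffs 48, 37 → best response West.
Player 2 against B: payoffs 69, 91 → best response East.
Mutual best responses: (A, West).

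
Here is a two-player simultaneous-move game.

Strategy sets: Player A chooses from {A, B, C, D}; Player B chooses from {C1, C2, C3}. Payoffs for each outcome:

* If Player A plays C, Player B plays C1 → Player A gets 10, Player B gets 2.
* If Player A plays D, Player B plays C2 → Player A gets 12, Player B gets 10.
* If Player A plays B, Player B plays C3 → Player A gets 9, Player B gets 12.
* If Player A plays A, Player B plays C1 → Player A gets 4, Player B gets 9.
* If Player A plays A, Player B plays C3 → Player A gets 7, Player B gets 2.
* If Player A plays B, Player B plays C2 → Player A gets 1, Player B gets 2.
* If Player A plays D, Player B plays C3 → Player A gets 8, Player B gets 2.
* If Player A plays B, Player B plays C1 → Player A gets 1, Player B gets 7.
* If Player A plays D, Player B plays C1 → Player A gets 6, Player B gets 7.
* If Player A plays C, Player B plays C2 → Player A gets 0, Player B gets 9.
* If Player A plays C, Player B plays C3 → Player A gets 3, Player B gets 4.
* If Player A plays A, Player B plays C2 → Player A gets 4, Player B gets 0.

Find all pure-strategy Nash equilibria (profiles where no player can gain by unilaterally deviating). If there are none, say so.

For each strategy profile, look for a profitable unilateral deviation.
(A, C1): Player A can switch to C (4 → 10). Not NE.
(A, C2): Player A can switch to D (4 → 12). Not NE.
(A, C3): Player A can switch to B (7 → 9). Not NE.
(B, C1): Player A can switch to A (1 → 4). Not NE.
(B, C2): Player A can switch to A (1 → 4). Not NE.
(B, C3): Player A gets 9, best alternative 8; Player B gets 12, best alternative 7. No profitable deviation — NE.
(C, C1): Player B can switch to C2 (2 → 9). Not NE.
(C, C2): Player A can switch to A (0 → 4). Not NE.
(C, C3): Player A can switch to A (3 → 7). Not NE.
(D, C1): Player A can switch to C (6 → 10). Not NE.
(D, C2): Player A gets 12, best alternative 4; Player B gets 10, best alternative 7. No profitable deviation — NE.
(D, C3): Player A can switch to B (8 → 9). Not NE.

The pure Nash equilibria are (B, C3) and (D, C2).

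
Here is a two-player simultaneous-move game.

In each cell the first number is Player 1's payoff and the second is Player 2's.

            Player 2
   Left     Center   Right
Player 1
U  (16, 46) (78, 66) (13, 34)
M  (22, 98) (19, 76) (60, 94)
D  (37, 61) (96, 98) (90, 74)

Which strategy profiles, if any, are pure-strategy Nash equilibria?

Pure NE: (D, Center)

Player 1 against Left: payoffs 16, 22, 37 → best response D.
Player 1 against Center: payoffs 78, 19, 96 → best response D.
Player 1 against Right: payoffs 13, 60, 90 → best response D.
Player 2 against U: payoffs 46, 66, 34 → best response Center.
Player 2 against M: payoffs 98, 76, 94 → best response Left.
Player 2 against D: payoffs 61, 98, 74 → best response Center.
Mutual best responses: (D, Center).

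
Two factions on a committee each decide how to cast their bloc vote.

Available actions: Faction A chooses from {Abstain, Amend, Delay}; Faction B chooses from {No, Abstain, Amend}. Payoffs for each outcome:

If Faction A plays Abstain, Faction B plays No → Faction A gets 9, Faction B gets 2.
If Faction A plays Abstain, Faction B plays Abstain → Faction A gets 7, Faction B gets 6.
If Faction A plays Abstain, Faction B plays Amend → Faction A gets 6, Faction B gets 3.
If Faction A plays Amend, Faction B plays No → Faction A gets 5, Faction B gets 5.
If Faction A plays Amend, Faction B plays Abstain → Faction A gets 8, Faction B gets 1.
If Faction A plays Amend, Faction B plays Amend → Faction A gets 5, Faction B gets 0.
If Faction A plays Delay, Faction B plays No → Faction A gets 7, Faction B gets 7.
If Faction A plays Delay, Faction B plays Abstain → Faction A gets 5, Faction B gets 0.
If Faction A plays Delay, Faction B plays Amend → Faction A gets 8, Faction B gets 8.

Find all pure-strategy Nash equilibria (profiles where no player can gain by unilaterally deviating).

Pure NE: (Delay, Amend)

Faction A against No: payoffs 9, 5, 7 → best response Abstain.
Faction A against Abstain: payoffs 7, 8, 5 → best response Amend.
Faction A against Amend: payoffs 6, 5, 8 → best response Delay.
Faction B against Abstain: payoffs 2, 6, 3 → best response Abstain.
Faction B against Amend: payoffs 5, 1, 0 → best response No.
Faction B against Delay: payoffs 7, 0, 8 → best response Amend.
Mutual best responses: (Delay, Amend).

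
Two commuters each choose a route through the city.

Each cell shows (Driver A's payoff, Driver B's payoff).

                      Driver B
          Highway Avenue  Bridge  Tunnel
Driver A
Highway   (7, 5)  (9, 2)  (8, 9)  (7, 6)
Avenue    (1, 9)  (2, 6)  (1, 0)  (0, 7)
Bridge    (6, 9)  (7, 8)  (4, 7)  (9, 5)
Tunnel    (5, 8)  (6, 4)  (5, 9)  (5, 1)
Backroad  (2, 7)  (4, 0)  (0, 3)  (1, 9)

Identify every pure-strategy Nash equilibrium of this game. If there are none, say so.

(Highway, Bridge)

Driver A against Highway: payoffs 7, 1, 6, 5, 2 → best response Highway.
Driver A against Avenue: payoffs 9, 2, 7, 6, 4 → best response Highway.
Driver A against Bridge: payoffs 8, 1, 4, 5, 0 → best response Highway.
Driver A against Tunnel: payoffs 7, 0, 9, 5, 1 → best response Bridge.
Driver B against Highway: payoffs 5, 2, 9, 6 → best response Bridge.
Driver B against Avenue: payoffs 9, 6, 0, 7 → best response Highway.
Driver B against Bridge: payoffs 9, 8, 7, 5 → best response Highway.
Driver B against Tunnel: payoffs 8, 4, 9, 1 → best response Bridge.
Driver B against Backroad: payoffs 7, 0, 3, 9 → best response Tunnel.
Mutual best responses: (Highway, Bridge).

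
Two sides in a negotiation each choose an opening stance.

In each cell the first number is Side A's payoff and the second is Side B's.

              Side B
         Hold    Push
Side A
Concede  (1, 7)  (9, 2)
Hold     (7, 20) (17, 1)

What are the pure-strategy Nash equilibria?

The unique pure-strategy Nash equilibrium is (Hold, Hold).

Side A against Hold: payoffs 1, 7 → best response Hold.
Side A against Push: payoffs 9, 17 → best response Hold.
Side B against Concede: payoffs 7, 2 → best response Hold.
Side B against Hold: payoffs 20, 1 → best response Hold.
Mutual best responses: (Hold, Hold).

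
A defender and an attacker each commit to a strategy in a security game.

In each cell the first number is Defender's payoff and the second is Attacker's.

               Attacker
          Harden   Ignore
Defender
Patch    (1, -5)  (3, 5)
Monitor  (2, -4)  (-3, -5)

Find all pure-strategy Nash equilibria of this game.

(Patch, Ignore) and (Monitor, Harden)

Defender against Harden: payoffs 1, 2 → best response Monitor.
Defender against Ignore: payoffs 3, -3 → best response Patch.
Attacker against Patch: payoffs -5, 5 → best response Ignore.
Attacker against Monitor: payoffs -4, -5 → best response Harden.
Mutual best responses: (Patch, Ignore); (Monitor, Harden).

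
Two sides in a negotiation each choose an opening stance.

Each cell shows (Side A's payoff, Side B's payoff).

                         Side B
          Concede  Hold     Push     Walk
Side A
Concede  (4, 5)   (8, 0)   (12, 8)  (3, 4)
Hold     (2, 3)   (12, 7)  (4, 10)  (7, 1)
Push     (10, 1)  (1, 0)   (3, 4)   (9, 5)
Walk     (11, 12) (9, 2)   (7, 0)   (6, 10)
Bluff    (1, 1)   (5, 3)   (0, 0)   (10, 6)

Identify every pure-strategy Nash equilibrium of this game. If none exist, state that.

(Concede, Push), (Walk, Concede), (Bluff, Walk)

Side A against Concede: payoffs 4, 2, 10, 11, 1 → best response Walk.
Side A against Hold: payoffs 8, 12, 1, 9, 5 → best response Hold.
Side A against Push: payoffs 12, 4, 3, 7, 0 → best response Concede.
Side A against Walk: payoffs 3, 7, 9, 6, 10 → best response Bluff.
Side B against Concede: payoffs 5, 0, 8, 4 → best response Push.
Side B against Hold: payoffs 3, 7, 10, 1 → best response Push.
Side B against Push: payoffs 1, 0, 4, 5 → best response Walk.
Side B against Walk: payoffs 12, 2, 0, 10 → best response Concede.
Side B against Bluff: payoffs 1, 3, 0, 6 → best response Walk.
Mutual best responses: (Concede, Push); (Walk, Concede); (Bluff, Walk).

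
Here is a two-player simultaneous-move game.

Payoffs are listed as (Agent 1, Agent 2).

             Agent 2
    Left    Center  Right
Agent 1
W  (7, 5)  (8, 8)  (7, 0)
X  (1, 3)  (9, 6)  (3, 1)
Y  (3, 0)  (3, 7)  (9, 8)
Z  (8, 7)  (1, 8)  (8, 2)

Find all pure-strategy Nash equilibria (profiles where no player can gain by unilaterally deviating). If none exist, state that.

(W, Left): Agent 1 can switch to Z (7 → 8). Not NE.
(W, Center): Agent 1 can switch to X (8 → 9). Not NE.
(W, Right): Agent 1 can switch to Y (7 → 9). Not NE.
(X, Left): Agent 1 can switch to W (1 → 7). Not NE.
(X, Center): Agent 1 gets 9, best alternative 8; Agent 2 gets 6, best alternative 3. No profitable deviation — NE.
(X, Right): Agent 1 can switch to W (3 → 7). Not NE.
(Y, Left): Agent 1 can switch to W (3 → 7). Not NE.
(Y, Center): Agent 1 can switch to W (3 → 8). Not NE.
(Y, Right): Agent 1 gets 9, best alternative 8; Agent 2 gets 8, best alternative 7. No profitable deviation — NE.
(Z, Left): Agent 2 can switch to Center (7 → 8). Not NE.
(Z, Center): Agent 1 can switch to W (1 → 8). Not NE.
(Z, Right): Agent 1 can switch to Y (8 → 9). Not NE.

Pure-strategy Nash equilibria: (X, Center), (Y, Right)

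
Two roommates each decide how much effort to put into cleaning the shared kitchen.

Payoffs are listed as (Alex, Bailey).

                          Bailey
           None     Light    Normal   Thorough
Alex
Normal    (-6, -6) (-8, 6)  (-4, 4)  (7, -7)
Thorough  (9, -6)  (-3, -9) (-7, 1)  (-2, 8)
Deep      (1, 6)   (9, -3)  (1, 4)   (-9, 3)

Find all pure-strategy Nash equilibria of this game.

There is no pure-strategy Nash equilibrium.

For each player, find the best response to each opponent profile; mutual best responses are the pure NE.
Alex against None: payoffs -6, 9, 1 → best response Thorough.
Alex against Light: payoffs -8, -3, 9 → best response Deep.
Alex against Normal: payoffs -4, -7, 1 → best response Deep.
Alex against Thorough: payoffs 7, -2, -9 → best response Normal.
Bailey against Normal: payoffs -6, 6, 4, -7 → best response Light.
Bailey against Thorough: payoffs -6, -9, 1, 8 → best response Thorough.
Bailey against Deep: payoffs 6, -3, 4, 3 → best response None.
No profile is a mutual best response for all players.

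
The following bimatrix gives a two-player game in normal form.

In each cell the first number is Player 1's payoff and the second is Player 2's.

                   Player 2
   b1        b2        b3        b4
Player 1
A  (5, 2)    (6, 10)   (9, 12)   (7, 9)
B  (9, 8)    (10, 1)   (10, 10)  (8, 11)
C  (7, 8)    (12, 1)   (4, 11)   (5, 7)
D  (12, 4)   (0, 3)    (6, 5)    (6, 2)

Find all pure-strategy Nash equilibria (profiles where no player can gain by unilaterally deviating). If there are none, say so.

The unique pure-strategy Nash equilibrium is (B, b4).

Player 1 against b1: payoffs 5, 9, 7, 12 → best response D.
Player 1 against b2: payoffs 6, 10, 12, 0 → best response C.
Player 1 against b3: payoffs 9, 10, 4, 6 → best response B.
Player 1 against b4: payoffs 7, 8, 5, 6 → best response B.
Player 2 against A: payoffs 2, 10, 12, 9 → best response b3.
Player 2 against B: payoffs 8, 1, 10, 11 → best response b4.
Player 2 against C: payoffs 8, 1, 11, 7 → best response b3.
Player 2 against D: payoffs 4, 3, 5, 2 → best response b3.
Mutual best responses: (B, b4).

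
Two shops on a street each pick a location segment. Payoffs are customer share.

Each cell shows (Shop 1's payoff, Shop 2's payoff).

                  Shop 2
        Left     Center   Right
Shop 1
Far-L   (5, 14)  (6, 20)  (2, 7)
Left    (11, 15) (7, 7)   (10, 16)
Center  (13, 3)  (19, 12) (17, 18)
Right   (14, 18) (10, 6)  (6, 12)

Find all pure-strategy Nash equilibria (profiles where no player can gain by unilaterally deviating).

(Far-L, Left): Shop 1 can switch to Left (5 → 11). Not NE.
(Far-L, Center): Shop 1 can switch to Left (6 → 7). Not NE.
(Far-L, Right): Shop 1 can switch to Left (2 → 10). Not NE.
(Left, Left): Shop 1 can switch to Center (11 → 13). Not NE.
(Left, Center): Shop 1 can switch to Center (7 → 19). Not NE.
(Left, Right): Shop 1 can switch to Center (10 → 17). Not NE.
(Center, Left): Shop 1 can switch to Right (13 → 14). Not NE.
(Center, Center): Shop 2 can switch to Right (12 → 18). Not NE.
(Center, Right): Shop 1 gets 17, best alternative 10; Shop 2 gets 18, best alternative 12. No profitable deviation — NE.
(Right, Left): Shop 1 gets 14, best alternative 13; Shop 2 gets 18, best alternative 12. No profitable deviation — NE.
(Right, Center): Shop 1 can switch to Center (10 → 19). Not NE.
(Right, Right): Shop 1 can switch to Left (6 → 10). Not NE.

Pure-strategy Nash equilibria: (Center, Right); (Right, Left)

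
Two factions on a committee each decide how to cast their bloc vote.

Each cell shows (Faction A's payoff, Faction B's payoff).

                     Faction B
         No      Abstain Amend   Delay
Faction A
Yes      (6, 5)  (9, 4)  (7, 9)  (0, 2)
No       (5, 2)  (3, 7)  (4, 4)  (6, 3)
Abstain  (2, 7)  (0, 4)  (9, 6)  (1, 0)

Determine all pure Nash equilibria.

Faction A against No: payoffs 6, 5, 2 → best response Yes.
Faction A against Abstain: payoffs 9, 3, 0 → best response Yes.
Faction A against Amend: payoffs 7, 4, 9 → best response Abstain.
Faction A against Delay: payoffs 0, 6, 1 → best response No.
Faction B against Yes: payoffs 5, 4, 9, 2 → best response Amend.
Faction B against No: payoffs 2, 7, 4, 3 → best response Abstain.
Faction B against Abstain: payoffs 7, 4, 6, 0 → best response No.
No profile is a mutual best response for all players.

No pure-strategy Nash equilibrium.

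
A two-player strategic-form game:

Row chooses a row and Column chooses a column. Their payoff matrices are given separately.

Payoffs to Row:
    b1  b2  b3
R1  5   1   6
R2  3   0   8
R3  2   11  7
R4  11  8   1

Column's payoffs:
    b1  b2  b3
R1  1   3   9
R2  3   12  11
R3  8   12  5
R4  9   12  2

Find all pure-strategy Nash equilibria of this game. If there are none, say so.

Row against b1: payoffs 5, 3, 2, 11 → best response R4.
Row against b2: payoffs 1, 0, 11, 8 → best response R3.
Row against b3: payoffs 6, 8, 7, 1 → best response R2.
Column against R1: payoffs 1, 3, 9 → best response b3.
Column against R2: payoffs 3, 12, 11 → best response b2.
Column against R3: payoffs 8, 12, 5 → best response b2.
Column against R4: payoffs 9, 12, 2 → best response b2.
Mutual best responses: (R3, b2).

The unique pure-strategy Nash equilibrium is (R3, b2).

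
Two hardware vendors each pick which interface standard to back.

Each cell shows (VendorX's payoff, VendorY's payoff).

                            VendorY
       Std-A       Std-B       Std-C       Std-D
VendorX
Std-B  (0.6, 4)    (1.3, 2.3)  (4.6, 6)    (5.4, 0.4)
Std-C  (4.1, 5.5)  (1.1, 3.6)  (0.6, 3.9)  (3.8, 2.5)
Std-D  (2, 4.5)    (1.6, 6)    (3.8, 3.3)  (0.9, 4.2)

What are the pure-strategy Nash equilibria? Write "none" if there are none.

(Std-B, Std-C), (Std-C, Std-A), (Std-D, Std-B)

For each strategy profile, look for a profitable unilateral deviation.
(Std-B, Std-A): VendorX can switch to Std-C (0.6 → 4.1). Not NE.
(Std-B, Std-B): VendorX can switch to Std-D (1.3 → 1.6). Not NE.
(Std-B, Std-C): VendorX gets 4.6, best alternative 3.8; VendorY gets 6, best alternative 4. No profitable deviation — NE.
(Std-B, Std-D): VendorY can switch to Std-A (0.4 → 4). Not NE.
(Std-C, Std-A): VendorX gets 4.1, best alternative 2; VendorY gets 5.5, best alternative 3.9. No profitable deviation — NE.
(Std-C, Std-B): VendorX can switch to Std-B (1.1 → 1.3). Not NE.
(Std-C, Std-C): VendorX can switch to Std-B (0.6 → 4.6). Not NE.
(Std-C, Std-D): VendorX can switch to Std-B (3.8 → 5.4). Not NE.
(Std-D, Std-A): VendorX can switch to Std-C (2 → 4.1). Not NE.
(Std-D, Std-B): VendorX gets 1.6, best alternative 1.3; VendorY gets 6, best alternative 4.5. No profitable deviation — NE.
(Std-D, Std-C): VendorX can switch to Std-B (3.8 → 4.6). Not NE.
(Std-D, Std-D): VendorX can switch to Std-B (0.9 → 5.4). Not NE.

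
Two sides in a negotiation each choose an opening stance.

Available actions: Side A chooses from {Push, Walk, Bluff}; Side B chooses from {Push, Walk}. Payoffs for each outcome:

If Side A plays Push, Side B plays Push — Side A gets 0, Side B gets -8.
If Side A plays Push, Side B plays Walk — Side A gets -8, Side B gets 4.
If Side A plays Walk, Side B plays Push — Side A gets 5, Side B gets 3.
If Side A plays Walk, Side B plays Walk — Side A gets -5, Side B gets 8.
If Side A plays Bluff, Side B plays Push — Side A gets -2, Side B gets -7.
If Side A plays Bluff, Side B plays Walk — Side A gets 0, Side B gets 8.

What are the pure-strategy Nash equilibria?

Pure NE: (Bluff, Walk)

For each player, find the best response to each opponent profile; mutual best responses are the pure NE.
Side A against Push: payoffs 0, 5, -2 → best response Walk.
Side A against Walk: payoffs -8, -5, 0 → best response Bluff.
Side B against Push: payoffs -8, 4 → best response Walk.
Side B against Walk: payoffs 3, 8 → best response Walk.
Side B against Bluff: payoffs -7, 8 → best response Walk.
Mutual best responses: (Bluff, Walk).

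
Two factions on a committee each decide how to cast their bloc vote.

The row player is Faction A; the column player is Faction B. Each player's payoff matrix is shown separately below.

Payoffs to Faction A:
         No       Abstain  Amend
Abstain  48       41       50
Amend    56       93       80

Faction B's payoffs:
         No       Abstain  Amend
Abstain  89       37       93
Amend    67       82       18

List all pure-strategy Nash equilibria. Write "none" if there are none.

Mark each player's best response to every combination of opponents' strategies; a profile where every player is best-responding is a pure Nash equilibrium.
Faction A against No: payoffs 48, 56 → best response Amend.
Faction A against Abstain: payoffs 41, 93 → best response Amend.
Faction A against Amend: payoffs 50, 80 → best response Amend.
Faction B against Abstain: payoffs 89, 37, 93 → best response Amend.
Faction B against Amend: payoffs 67, 82, 18 → best response Abstain.
Mutual best responses: (Amend, Abstain).

The unique pure-strategy Nash equilibrium is (Amend, Abstain).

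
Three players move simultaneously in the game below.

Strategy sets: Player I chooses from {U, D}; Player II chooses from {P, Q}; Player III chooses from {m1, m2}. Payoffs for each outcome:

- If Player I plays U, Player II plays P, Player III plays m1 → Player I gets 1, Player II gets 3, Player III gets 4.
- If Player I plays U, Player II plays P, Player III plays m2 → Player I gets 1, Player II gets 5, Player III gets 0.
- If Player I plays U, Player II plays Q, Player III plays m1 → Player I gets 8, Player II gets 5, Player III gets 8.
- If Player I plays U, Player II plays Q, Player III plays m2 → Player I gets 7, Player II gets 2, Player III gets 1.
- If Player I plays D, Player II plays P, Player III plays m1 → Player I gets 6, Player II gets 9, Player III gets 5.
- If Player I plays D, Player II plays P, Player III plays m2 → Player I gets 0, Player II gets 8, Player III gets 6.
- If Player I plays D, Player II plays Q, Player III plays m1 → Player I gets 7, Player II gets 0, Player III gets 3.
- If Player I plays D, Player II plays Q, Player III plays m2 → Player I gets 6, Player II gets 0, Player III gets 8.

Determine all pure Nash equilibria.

Pure NE: (U, Q, m1)

(U, P, m1): Player I can switch to D (1 → 6). Not NE.
(U, P, m2): Player III can switch to m1 (0 → 4). Not NE.
(U, Q, m1): Player I gets 8, best alternative 7; Player II gets 5, best alternative 3; Player III gets 8, best alternative 1. No profitable deviation — NE.
(U, Q, m2): Player II can switch to P (2 → 5). Not NE.
(D, P, m1): Player III can switch to m2 (5 → 6). Not NE.
(D, P, m2): Player I can switch to U (0 → 1). Not NE.
(D, Q, m1): Player I can switch to U (7 → 8). Not NE.
(D, Q, m2): Player I can switch to U (6 → 7). Not NE.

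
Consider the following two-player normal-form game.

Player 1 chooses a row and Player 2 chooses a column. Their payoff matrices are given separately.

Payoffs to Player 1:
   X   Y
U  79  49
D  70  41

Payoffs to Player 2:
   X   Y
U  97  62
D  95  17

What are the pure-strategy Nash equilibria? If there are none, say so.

(U, X): Player 1 gets 79, best alternative 70; Player 2 gets 97, best alternative 62. No profitable deviation — NE.
(U, Y): Player 2 can switch to X (62 → 97). Not NE.
(D, X): Player 1 can switch to U (70 → 79). Not NE.
(D, Y): Player 1 can switch to U (41 → 49). Not NE.

Pure NE: (U, X)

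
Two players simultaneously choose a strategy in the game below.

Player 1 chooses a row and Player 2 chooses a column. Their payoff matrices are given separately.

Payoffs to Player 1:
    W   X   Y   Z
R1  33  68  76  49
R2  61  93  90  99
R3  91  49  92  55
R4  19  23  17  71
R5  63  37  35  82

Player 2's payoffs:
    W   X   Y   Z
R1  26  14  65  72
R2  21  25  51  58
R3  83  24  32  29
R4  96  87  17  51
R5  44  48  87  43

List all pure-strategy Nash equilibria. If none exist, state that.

(R1, W): Player 1 can switch to R2 (33 → 61). Not NE.
(R1, X): Player 1 can switch to R2 (68 → 93). Not NE.
(R1, Y): Player 1 can switch to R2 (76 → 90). Not NE.
(R1, Z): Player 1 can switch to R2 (49 → 99). Not NE.
(R2, W): Player 1 can switch to R3 (61 → 91). Not NE.
(R2, X): Player 2 can switch to Y (25 → 51). Not NE.
(R2, Y): Player 1 can switch to R3 (90 → 92). Not NE.
(R2, Z): Player 1 gets 99, best alternative 82; Player 2 gets 58, best alternative 51. No profitable deviation — NE.
(R3, W): Player 1 gets 91, best alternative 63; Player 2 gets 83, best alternative 32. No profitable deviation — NE.
(R3, X): Player 1 can switch to R1 (49 → 68). Not NE.
(R3, Y): Player 2 can switch to W (32 → 83). Not NE.
(R3, Z): Player 1 can switch to R2 (55 → 99). Not NE.
(The remaining 8 profiles each have a profitable deviation by the same check.)

Pure-strategy Nash equilibria: (R2, Z) and (R3, W)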